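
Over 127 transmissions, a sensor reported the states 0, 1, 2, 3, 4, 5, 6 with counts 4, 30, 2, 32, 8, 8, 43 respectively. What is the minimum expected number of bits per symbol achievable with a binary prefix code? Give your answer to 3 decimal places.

2.331 bits/symbol

Probabilities are the counts divided by 127.
Repeatedly combine the two least-probable nodes; the expected code length is the sum of the merged weights.
merge 2/127 + 4/127 → 6/127
merge 6/127 + 8/127 → 14/127
merge 8/127 + 14/127 → 22/127
merge 22/127 + 30/127 → 52/127
merge 32/127 + 43/127 → 75/127
merge 52/127 + 75/127 → 1
L = 6/127 + 14/127 + 22/127 + 52/127 + 75/127 + 1 = 296/127 ≈ 2.331 bits/symbol.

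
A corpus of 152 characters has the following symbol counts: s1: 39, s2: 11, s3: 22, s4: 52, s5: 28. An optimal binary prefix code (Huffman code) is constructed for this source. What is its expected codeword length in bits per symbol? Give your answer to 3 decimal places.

2.217 bits/symbol

Probabilities are the counts divided by 152.
Repeatedly combine the two least-probable nodes; the expected code length is the sum of the merged weights.
merge 11/152 + 11/76 → 33/152
merge 7/38 + 33/152 → 61/152
merge 39/152 + 13/38 → 91/152
merge 61/152 + 91/152 → 1
L = 33/152 + 61/152 + 91/152 + 1 = 337/152 ≈ 2.217 bits/symbol.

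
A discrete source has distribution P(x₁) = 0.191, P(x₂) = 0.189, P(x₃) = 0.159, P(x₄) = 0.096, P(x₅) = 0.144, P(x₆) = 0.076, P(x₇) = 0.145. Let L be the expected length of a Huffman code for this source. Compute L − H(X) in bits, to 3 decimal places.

0.046 bits

Entropy H = −Σ p log₂ p ≈ 2.7459 bits.
Huffman merges: 19/250+12/125→43/250; 18/125+29/200→289/1000; 159/1000+43/250→331/1000; 189/1000+191/1000→19/50; 289/1000+331/1000→31/50; 19/50+31/50→1. L = 349/125 ≈ 2.7920.
L − H = 2.7920 − 2.7459 = 0.046 bits.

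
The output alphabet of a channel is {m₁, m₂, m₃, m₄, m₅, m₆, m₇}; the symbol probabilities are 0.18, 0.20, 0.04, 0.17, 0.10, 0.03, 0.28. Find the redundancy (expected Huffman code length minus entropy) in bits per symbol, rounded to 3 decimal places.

Entropy H = −Σ p log₂ p ≈ 2.5282 bits.
Huffman merges: 3/100+1/25→7/100; 7/100+1/10→17/100; 17/100+17/100→17/50; 9/50+1/5→19/50; 7/25+17/50→31/50; 19/50+31/50→1. L = 129/50 ≈ 2.5800.
L − H = 2.5800 − 2.5282 = 0.052 bits.

0.052 bits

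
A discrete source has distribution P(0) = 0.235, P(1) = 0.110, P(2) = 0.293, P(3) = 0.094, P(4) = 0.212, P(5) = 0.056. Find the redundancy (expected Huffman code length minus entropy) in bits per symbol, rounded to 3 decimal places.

0.022 bits

Entropy H = −Σ p log₂ p ≈ 2.3881 bits.
Huffman merges: 7/125+47/500→3/20; 11/100+3/20→13/50; 53/250+47/200→447/1000; 13/50+293/1000→553/1000; 447/1000+553/1000→1. L = 241/100 ≈ 2.4100.
L − H = 2.4100 − 2.3881 = 0.022 bits.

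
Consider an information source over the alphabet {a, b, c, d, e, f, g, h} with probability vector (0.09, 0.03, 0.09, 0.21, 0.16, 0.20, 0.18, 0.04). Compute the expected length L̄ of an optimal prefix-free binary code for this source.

2.82 bits/symbol

Repeatedly combine the two least-probable nodes; the expected code length is the sum of the merged weights.
merge 3/100 + 1/25 → 7/100
merge 7/100 + 9/100 → 4/25
merge 9/100 + 4/25 → 1/4
merge 4/25 + 9/50 → 17/50
merge 1/5 + 21/100 → 41/100
merge 1/4 + 17/50 → 59/100
merge 41/100 + 59/100 → 1
L = 7/100 + 4/25 + 1/4 + 17/50 + 41/100 + 59/100 + 1 = 141/50 = 2.82 bits/symbol.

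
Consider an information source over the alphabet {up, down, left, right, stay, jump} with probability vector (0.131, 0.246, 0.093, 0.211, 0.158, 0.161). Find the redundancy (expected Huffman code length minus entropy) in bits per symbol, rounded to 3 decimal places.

0.024 bits

Entropy H = −Σ p log₂ p ≈ 2.5190 bits.
Huffman merges: 93/1000+131/1000→28/125; 79/500+161/1000→319/1000; 211/1000+28/125→87/200; 123/500+319/1000→113/200; 87/200+113/200→1. L = 2543/1000 ≈ 2.5430.
L − H = 2.5430 − 2.5190 = 0.024 bits.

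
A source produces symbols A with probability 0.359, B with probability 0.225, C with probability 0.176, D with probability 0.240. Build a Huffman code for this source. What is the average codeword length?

2 bits/symbol

Repeatedly combine the two least-probable nodes; the expected code length is the sum of the merged weights.
merge 22/125 + 9/40 → 401/1000
merge 6/25 + 359/1000 → 599/1000
merge 401/1000 + 599/1000 → 1
L = 401/1000 + 599/1000 + 1 = 2 bits/symbol.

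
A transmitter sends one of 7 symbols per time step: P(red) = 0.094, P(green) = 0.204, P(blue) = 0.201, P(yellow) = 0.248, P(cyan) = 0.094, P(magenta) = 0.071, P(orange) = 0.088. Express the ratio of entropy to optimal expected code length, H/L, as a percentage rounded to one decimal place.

Entropy H = −Σ p log₂ p ≈ 2.6528 bits.
Huffman merges: 71/1000+11/125→159/1000; 47/500+47/500→47/250; 159/1000+47/250→347/1000; 201/1000+51/250→81/200; 31/125+347/1000→119/200; 81/200+119/200→1. L = 1347/500 ≈ 2.6940.
Efficiency = H/L = 2.6528/2.6940 = 98.5%.

98.5%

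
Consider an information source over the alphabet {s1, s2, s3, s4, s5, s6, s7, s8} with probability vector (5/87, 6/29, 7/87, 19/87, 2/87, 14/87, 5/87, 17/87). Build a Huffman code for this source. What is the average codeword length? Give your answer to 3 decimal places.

2.793 bits/symbol

Repeatedly combine the two least-probable nodes; the expected code length is the sum of the merged weights.
merge 2/87 + 5/87 → 7/87
merge 5/87 + 7/87 → 4/29
merge 7/87 + 4/29 → 19/87
merge 14/87 + 17/87 → 31/87
merge 6/29 + 19/87 → 37/87
merge 19/87 + 31/87 → 50/87
merge 37/87 + 50/87 → 1
L = 7/87 + 4/29 + 19/87 + 31/87 + 37/87 + 50/87 + 1 = 81/29 ≈ 2.793 bits/symbol.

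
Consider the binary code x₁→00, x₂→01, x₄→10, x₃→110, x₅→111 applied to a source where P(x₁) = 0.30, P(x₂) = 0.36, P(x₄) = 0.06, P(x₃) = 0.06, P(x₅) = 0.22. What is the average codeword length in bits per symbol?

2.28 bits/symbol

L̄ = Σ pᵢ·ℓᵢ = 0.30·2 + 0.36·2 + 0.06·2 + 0.06·3 + 0.22·3 = 2.28 bits/symbol.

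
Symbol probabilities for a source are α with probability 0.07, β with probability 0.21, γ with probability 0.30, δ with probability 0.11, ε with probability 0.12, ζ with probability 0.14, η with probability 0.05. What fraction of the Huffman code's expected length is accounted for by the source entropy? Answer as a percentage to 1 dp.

Entropy H = −Σ p log₂ p ≈ 2.5930 bits.
Huffman merges: 1/20+7/100→3/25; 11/100+3/25→23/100; 3/25+7/50→13/50; 21/100+23/100→11/25; 13/50+3/10→14/25; 11/25+14/25→1. L = 261/100 ≈ 2.6100.
Efficiency = H/L = 2.5930/2.6100 = 99.3%.

99.3%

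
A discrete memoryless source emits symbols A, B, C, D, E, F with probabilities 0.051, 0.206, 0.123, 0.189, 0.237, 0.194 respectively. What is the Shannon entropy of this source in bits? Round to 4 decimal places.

2.4659 bits

H = −Σ pᵢ log₂ pᵢ.
−0.051·log₂(0.051) = 0.2190
−0.206·log₂(0.206) = 0.4695
−0.123·log₂(0.123) = 0.3719
−0.189·log₂(0.189) = 0.4543
−0.237·log₂(0.237) = 0.4923
−0.194·log₂(0.194) = 0.4590
Sum ≈ 2.4659 → 2.4659 bits.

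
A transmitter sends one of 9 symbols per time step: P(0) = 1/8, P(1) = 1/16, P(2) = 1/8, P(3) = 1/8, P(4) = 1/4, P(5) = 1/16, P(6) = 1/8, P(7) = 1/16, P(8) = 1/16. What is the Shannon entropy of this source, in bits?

3 bits

Each probability is a power of 1/2, so log₂(1/p) is an integer.
H = Σ p·log₂(1/p) = 1/8·3 + 1/16·4 + 1/8·3 + 1/8·3 + 1/4·2 + 1/16·4 + 1/8·3 + 1/16·4 + 1/16·4 = 3 bits.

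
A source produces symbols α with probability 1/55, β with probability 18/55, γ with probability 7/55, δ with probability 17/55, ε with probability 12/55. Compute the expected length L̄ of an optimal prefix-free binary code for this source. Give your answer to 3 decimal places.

Repeatedly combine the two least-probable nodes; the expected code length is the sum of the merged weights.
merge 1/55 + 7/55 → 8/55
merge 8/55 + 12/55 → 4/11
merge 17/55 + 18/55 → 7/11
merge 4/11 + 7/11 → 1
L = 8/55 + 4/11 + 7/11 + 1 = 118/55 ≈ 2.145 bits/symbol.

2.145 bits/symbol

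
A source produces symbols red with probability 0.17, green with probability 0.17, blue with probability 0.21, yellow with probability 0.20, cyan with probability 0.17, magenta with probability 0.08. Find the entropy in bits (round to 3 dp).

2.532 bits

H = −Σ pᵢ log₂ pᵢ.
−0.17·log₂(0.17) = 0.4346
−0.17·log₂(0.17) = 0.4346
−0.21·log₂(0.21) = 0.4728
−0.20·log₂(0.20) = 0.4644
−0.17·log₂(0.17) = 0.4346
−0.08·log₂(0.08) = 0.2915
Sum ≈ 2.5325 → 2.532 bits.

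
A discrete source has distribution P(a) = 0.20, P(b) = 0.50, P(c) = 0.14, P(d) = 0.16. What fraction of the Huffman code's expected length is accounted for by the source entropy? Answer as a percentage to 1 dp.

99.1%

Entropy H = −Σ p log₂ p ≈ 1.7845 bits.
Huffman merges: 7/50+4/25→3/10; 1/5+3/10→1/2; 1/2+1/2→1. L = 9/5 ≈ 1.8000.
Efficiency = H/L = 1.7845/1.8000 = 99.1%.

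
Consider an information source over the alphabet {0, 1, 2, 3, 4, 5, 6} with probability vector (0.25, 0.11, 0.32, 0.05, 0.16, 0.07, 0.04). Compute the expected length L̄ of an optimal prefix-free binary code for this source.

2.52 bits/symbol

Repeatedly combine the two least-probable nodes; the expected code length is the sum of the merged weights.
merge 1/25 + 1/20 → 9/100
merge 7/100 + 9/100 → 4/25
merge 11/100 + 4/25 → 27/100
merge 4/25 + 1/4 → 41/100
merge 27/100 + 8/25 → 59/100
merge 41/100 + 59/100 → 1
L = 9/100 + 4/25 + 27/100 + 41/100 + 59/100 + 1 = 63/25 = 2.52 bits/symbol.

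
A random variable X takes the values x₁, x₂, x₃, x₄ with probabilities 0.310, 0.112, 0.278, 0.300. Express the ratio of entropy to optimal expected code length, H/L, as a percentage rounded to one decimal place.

95.6%

Entropy H = −Σ p log₂ p ≈ 1.9121 bits.
Huffman merges: 14/125+139/500→39/100; 3/10+31/100→61/100; 39/100+61/100→1. L = 2 ≈ 2.0000.
Efficiency = H/L = 1.9121/2.0000 = 95.6%.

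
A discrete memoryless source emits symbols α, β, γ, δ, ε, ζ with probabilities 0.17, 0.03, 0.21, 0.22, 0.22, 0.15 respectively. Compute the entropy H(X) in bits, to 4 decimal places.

2.4309 bits

H = −Σ pᵢ log₂ pᵢ.
−0.17·log₂(0.17) = 0.4346
−0.03·log₂(0.03) = 0.1518
−0.21·log₂(0.21) = 0.4728
−0.22·log₂(0.22) = 0.4806
−0.22·log₂(0.22) = 0.4806
−0.15·log₂(0.15) = 0.4105
Sum ≈ 2.4309 → 2.4309 bits.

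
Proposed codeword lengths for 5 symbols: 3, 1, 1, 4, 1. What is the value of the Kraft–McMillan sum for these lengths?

1.6875

With common denominator 2^4 = 16: Σ 2^(−ℓᵢ) = 2/16 + 8/16 + 8/16 + 1/16 + 8/16 = 27/16 = 1.6875.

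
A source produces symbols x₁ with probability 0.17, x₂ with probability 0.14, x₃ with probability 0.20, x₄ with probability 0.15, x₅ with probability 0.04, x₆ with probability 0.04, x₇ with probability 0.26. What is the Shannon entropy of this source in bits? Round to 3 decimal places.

2.583 bits

H = −Σ pᵢ log₂ pᵢ.
−0.17·log₂(0.17) = 0.4346
−0.14·log₂(0.14) = 0.3971
−0.20·log₂(0.20) = 0.4644
−0.15·log₂(0.15) = 0.4105
−0.04·log₂(0.04) = 0.1858
−0.04·log₂(0.04) = 0.1858
−0.26·log₂(0.26) = 0.5053
Sum ≈ 2.5834 → 2.583 bits.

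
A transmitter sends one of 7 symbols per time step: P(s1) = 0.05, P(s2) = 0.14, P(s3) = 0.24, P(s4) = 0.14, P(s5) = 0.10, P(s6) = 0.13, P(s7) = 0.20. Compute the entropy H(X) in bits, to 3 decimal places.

2.684 bits

H = −Σ pᵢ log₂ pᵢ.
−0.05·log₂(0.05) = 0.2161
−0.14·log₂(0.14) = 0.3971
−0.24·log₂(0.24) = 0.4941
−0.14·log₂(0.14) = 0.3971
−0.10·log₂(0.10) = 0.3322
−0.13·log₂(0.13) = 0.3826
−0.20·log₂(0.20) = 0.4644
Sum ≈ 2.6837 → 2.684 bits.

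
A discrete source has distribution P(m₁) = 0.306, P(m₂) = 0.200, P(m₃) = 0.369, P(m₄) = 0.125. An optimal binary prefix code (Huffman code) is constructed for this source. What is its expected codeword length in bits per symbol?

1.956 bits/symbol

Repeatedly combine the two least-probable nodes; the expected code length is the sum of the merged weights.
merge 1/8 + 1/5 → 13/40
merge 153/500 + 13/40 → 631/1000
merge 369/1000 + 631/1000 → 1
L = 13/40 + 631/1000 + 1 = 489/250 = 1.956 bits/symbol.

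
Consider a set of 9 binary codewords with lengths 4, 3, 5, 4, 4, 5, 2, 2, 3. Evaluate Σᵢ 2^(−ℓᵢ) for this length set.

1

With common denominator 2^5 = 32: Σ 2^(−ℓᵢ) = 2/32 + 4/32 + 1/32 + 2/32 + 2/32 + 1/32 + 8/32 + 8/32 + 4/32 = 32/32 = 1.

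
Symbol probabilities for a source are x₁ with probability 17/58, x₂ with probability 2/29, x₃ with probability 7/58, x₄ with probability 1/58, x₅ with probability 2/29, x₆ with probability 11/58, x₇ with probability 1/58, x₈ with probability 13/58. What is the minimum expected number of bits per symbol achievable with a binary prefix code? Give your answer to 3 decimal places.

Repeatedly combine the two least-probable nodes; the expected code length is the sum of the merged weights.
merge 1/58 + 1/58 → 1/29
merge 1/29 + 2/29 → 3/29
merge 2/29 + 3/29 → 5/29
merge 7/58 + 5/29 → 17/58
merge 11/58 + 13/58 → 12/29
merge 17/58 + 17/58 → 17/29
merge 12/29 + 17/29 → 1
L = 1/29 + 3/29 + 5/29 + 17/58 + 12/29 + 17/29 + 1 = 151/58 ≈ 2.603 bits/symbol.

2.603 bits/symbol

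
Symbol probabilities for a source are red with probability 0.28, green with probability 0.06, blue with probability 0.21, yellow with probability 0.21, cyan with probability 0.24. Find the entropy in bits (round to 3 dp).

2.198 bits

H = −Σ pᵢ log₂ pᵢ.
−0.28·log₂(0.28) = 0.5142
−0.06·log₂(0.06) = 0.2435
−0.21·log₂(0.21) = 0.4728
−0.21·log₂(0.21) = 0.4728
−0.24·log₂(0.24) = 0.4941
Sum ≈ 2.1975 → 2.198 bits.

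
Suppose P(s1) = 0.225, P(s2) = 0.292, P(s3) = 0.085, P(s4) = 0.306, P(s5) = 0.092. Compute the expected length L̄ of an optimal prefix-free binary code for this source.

2.177 bits/symbol

Repeatedly combine the two least-probable nodes; the expected code length is the sum of the merged weights.
merge 17/200 + 23/250 → 177/1000
merge 177/1000 + 9/40 → 201/500
merge 73/250 + 153/500 → 299/500
merge 201/500 + 299/500 → 1
L = 177/1000 + 201/500 + 299/500 + 1 = 2177/1000 = 2.177 bits/symbol.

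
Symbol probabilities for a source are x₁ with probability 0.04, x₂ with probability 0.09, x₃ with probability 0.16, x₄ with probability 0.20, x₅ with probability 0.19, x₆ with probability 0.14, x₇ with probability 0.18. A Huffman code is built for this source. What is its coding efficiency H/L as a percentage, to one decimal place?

Entropy H = −Σ p log₂ p ≈ 2.6835 bits.
Huffman merges: 1/25+9/100→13/100; 13/100+7/50→27/100; 4/25+9/50→17/50; 19/100+1/5→39/100; 27/100+17/50→61/100; 39/100+61/100→1. L = 137/50 ≈ 2.7400.
Efficiency = H/L = 2.6835/2.7400 = 97.9%.

97.9%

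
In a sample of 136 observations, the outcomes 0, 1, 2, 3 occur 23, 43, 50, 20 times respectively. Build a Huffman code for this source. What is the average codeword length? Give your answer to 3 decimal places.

Probabilities are the counts divided by 136.
Repeatedly combine the two least-probable nodes; the expected code length is the sum of the merged weights.
merge 5/34 + 23/136 → 43/136
merge 43/136 + 43/136 → 43/68
merge 25/68 + 43/68 → 1
L = 43/136 + 43/68 + 1 = 265/136 ≈ 1.949 bits/symbol.

1.949 bits/symbol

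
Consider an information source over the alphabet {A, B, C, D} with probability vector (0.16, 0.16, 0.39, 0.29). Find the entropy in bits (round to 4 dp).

1.8937 bits

H = −Σ pᵢ log₂ pᵢ.
−0.16·log₂(0.16) = 0.4230
−0.16·log₂(0.16) = 0.4230
−0.39·log₂(0.39) = 0.5298
−0.29·log₂(0.29) = 0.5179
Sum ≈ 1.8937 → 1.8937 bits.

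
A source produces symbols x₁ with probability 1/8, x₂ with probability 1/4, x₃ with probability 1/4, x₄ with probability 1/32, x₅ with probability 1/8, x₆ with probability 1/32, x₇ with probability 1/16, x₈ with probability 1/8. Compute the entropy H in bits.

Each probability is a power of 1/2, so log₂(1/p) is an integer.
H = Σ p·log₂(1/p) = 1/8·3 + 1/4·2 + 1/4·2 + 1/32·5 + 1/8·3 + 1/32·5 + 1/16·4 + 1/8·3 = 2.6875 bits.

2.6875 bits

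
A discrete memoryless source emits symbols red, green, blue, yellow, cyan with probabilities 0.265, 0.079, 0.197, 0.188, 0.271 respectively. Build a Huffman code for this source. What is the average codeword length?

Repeatedly combine the two least-probable nodes; the expected code length is the sum of the merged weights.
merge 79/1000 + 47/250 → 267/1000
merge 197/1000 + 53/200 → 231/500
merge 267/1000 + 271/1000 → 269/500
merge 231/500 + 269/500 → 1
L = 267/1000 + 231/500 + 269/500 + 1 = 2267/1000 = 2.267 bits/symbol.

2.267 bits/symbol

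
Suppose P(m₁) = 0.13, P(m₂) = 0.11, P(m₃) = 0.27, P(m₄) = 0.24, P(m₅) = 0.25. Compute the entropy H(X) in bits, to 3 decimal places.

2.237 bits

H = −Σ pᵢ log₂ pᵢ.
−0.13·log₂(0.13) = 0.3826
−0.11·log₂(0.11) = 0.3503
−0.27·log₂(0.27) = 0.5100
−0.24·log₂(0.24) = 0.4941
−0.25·log₂(0.25) = 0.5000
Sum ≈ 2.2371 → 2.237 bits.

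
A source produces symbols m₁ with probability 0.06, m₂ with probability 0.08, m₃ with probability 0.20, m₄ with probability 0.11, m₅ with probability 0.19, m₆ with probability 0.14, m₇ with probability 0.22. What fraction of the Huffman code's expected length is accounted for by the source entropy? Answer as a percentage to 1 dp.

Entropy H = −Σ p log₂ p ≈ 2.6826 bits.
Huffman merges: 3/50+2/25→7/50; 11/100+7/50→1/4; 7/50+19/100→33/100; 1/5+11/50→21/50; 1/4+33/100→29/50; 21/50+29/50→1. L = 68/25 ≈ 2.7200.
Efficiency = H/L = 2.6826/2.7200 = 98.6%.

98.6%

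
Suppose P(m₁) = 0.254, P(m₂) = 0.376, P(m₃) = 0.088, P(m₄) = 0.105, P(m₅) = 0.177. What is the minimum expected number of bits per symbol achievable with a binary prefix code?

Repeatedly combine the two least-probable nodes; the expected code length is the sum of the merged weights.
merge 11/125 + 21/200 → 193/1000
merge 177/1000 + 193/1000 → 37/100
merge 127/500 + 37/100 → 78/125
merge 47/125 + 78/125 → 1
L = 193/1000 + 37/100 + 78/125 + 1 = 2187/1000 = 2.187 bits/symbol.

2.187 bits/symbol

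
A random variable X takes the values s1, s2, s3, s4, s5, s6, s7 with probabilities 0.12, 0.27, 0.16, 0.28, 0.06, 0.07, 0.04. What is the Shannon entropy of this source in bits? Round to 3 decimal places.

2.512 bits

H = −Σ pᵢ log₂ pᵢ.
−0.12·log₂(0.12) = 0.3671
−0.27·log₂(0.27) = 0.5100
−0.16·log₂(0.16) = 0.4230
−0.28·log₂(0.28) = 0.5142
−0.06·log₂(0.06) = 0.2435
−0.07·log₂(0.07) = 0.2686
−0.04·log₂(0.04) = 0.1858
Sum ≈ 2.5122 → 2.512 bits.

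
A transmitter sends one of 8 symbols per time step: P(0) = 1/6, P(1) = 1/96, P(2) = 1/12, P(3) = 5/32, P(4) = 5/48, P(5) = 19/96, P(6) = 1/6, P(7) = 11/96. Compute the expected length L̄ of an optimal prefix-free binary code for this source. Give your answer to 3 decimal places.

2.896 bits/symbol

Repeatedly combine the two least-probable nodes; the expected code length is the sum of the merged weights.
merge 1/96 + 1/12 → 3/32
merge 3/32 + 5/48 → 19/96
merge 11/96 + 5/32 → 13/48
merge 1/6 + 1/6 → 1/3
merge 19/96 + 19/96 → 19/48
merge 13/48 + 1/3 → 29/48
merge 19/48 + 29/48 → 1
L = 3/32 + 19/96 + 13/48 + 1/3 + 19/48 + 29/48 + 1 = 139/48 ≈ 2.896 bits/symbol.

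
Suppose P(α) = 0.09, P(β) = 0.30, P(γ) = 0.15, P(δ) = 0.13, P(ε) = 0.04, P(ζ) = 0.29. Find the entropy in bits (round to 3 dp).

2.331 bits

H = −Σ pᵢ log₂ pᵢ.
−0.09·log₂(0.09) = 0.3127
−0.30·log₂(0.30) = 0.5211
−0.15·log₂(0.15) = 0.4105
−0.13·log₂(0.13) = 0.3826
−0.04·log₂(0.04) = 0.1858
−0.29·log₂(0.29) = 0.5179
Sum ≈ 2.3306 → 2.331 bits.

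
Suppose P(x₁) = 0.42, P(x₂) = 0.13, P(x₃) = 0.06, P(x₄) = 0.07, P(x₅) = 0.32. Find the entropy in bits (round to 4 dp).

H = −Σ pᵢ log₂ pᵢ.
−0.42·log₂(0.42) = 0.5256
−0.13·log₂(0.13) = 0.3826
−0.06·log₂(0.06) = 0.2435
−0.07·log₂(0.07) = 0.2686
−0.32·log₂(0.32) = 0.5260
Sum ≈ 1.9464 → 1.9464 bits.

1.9464 bits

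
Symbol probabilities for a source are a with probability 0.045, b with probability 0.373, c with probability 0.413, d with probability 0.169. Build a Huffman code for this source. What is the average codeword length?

Repeatedly combine the two least-probable nodes; the expected code length is the sum of the merged weights.
merge 9/200 + 169/1000 → 107/500
merge 107/500 + 373/1000 → 587/1000
merge 413/1000 + 587/1000 → 1
L = 107/500 + 587/1000 + 1 = 1801/1000 = 1.801 bits/symbol.

1.801 bits/symbol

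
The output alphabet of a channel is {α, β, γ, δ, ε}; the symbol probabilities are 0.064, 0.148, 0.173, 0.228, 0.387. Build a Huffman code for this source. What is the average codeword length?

2.21 bits/symbol

Repeatedly combine the two least-probable nodes; the expected code length is the sum of the merged weights.
merge 8/125 + 37/250 → 53/250
merge 173/1000 + 53/250 → 77/200
merge 57/250 + 77/200 → 613/1000
merge 387/1000 + 613/1000 → 1
L = 53/250 + 77/200 + 613/1000 + 1 = 221/100 = 2.21 bits/symbol.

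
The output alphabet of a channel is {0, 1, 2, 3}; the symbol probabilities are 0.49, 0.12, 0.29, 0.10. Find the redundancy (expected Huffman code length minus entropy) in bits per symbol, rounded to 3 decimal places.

Entropy H = −Σ p log₂ p ≈ 1.7214 bits.
Huffman merges: 1/10+3/25→11/50; 11/50+29/100→51/100; 49/100+51/100→1. L = 173/100 ≈ 1.7300.
L − H = 1.7300 − 1.7214 = 0.009 bits.

0.009 bits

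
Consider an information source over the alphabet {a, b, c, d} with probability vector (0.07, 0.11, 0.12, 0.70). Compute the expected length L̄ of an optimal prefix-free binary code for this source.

1.48 bits/symbol

Repeatedly combine the two least-probable nodes; the expected code length is the sum of the merged weights.
merge 7/100 + 11/100 → 9/50
merge 3/25 + 9/50 → 3/10
merge 3/10 + 7/10 → 1
L = 9/50 + 3/10 + 1 = 37/25 = 1.48 bits/symbol.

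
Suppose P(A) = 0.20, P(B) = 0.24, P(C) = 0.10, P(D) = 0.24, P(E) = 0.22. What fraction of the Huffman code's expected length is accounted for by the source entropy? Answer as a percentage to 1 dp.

Entropy H = −Σ p log₂ p ≈ 2.2654 bits.
Huffman merges: 1/10+1/5→3/10; 11/50+6/25→23/50; 6/25+3/10→27/50; 23/50+27/50→1. L = 23/10 ≈ 2.3000.
Efficiency = H/L = 2.2654/2.3000 = 98.5%.

98.5%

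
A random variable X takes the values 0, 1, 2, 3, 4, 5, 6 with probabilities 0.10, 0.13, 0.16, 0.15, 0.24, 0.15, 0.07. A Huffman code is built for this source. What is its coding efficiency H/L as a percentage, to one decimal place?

98.6%

Entropy H = −Σ p log₂ p ≈ 2.7216 bits.
Huffman merges: 7/100+1/10→17/100; 13/100+3/20→7/25; 3/20+4/25→31/100; 17/100+6/25→41/100; 7/25+31/100→59/100; 41/100+59/100→1. L = 69/25 ≈ 2.7600.
Efficiency = H/L = 2.7216/2.7600 = 98.6%.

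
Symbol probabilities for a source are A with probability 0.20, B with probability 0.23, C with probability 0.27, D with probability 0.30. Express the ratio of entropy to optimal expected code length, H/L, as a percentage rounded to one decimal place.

99.2%

Entropy H = −Σ p log₂ p ≈ 1.9832 bits.
Huffman merges: 1/5+23/100→43/100; 27/100+3/10→57/100; 43/100+57/100→1. L = 2 ≈ 2.0000.
Efficiency = H/L = 1.9832/2.0000 = 99.2%.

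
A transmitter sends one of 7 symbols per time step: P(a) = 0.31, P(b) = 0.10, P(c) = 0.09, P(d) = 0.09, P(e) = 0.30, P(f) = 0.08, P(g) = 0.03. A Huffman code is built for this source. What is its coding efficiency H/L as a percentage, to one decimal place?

97.8%

Entropy H = −Σ p log₂ p ≈ 2.4457 bits.
Huffman merges: 3/100+2/25→11/100; 9/100+9/100→9/50; 1/10+11/100→21/100; 9/50+21/100→39/100; 3/10+31/100→61/100; 39/100+61/100→1. L = 5/2 ≈ 2.5000.
Efficiency = H/L = 2.4457/2.5000 = 97.8%.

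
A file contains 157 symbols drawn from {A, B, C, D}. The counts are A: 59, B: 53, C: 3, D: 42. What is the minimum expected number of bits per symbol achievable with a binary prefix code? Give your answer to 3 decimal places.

Probabilities are the counts divided by 157.
Repeatedly combine the two least-probable nodes; the expected code length is the sum of the merged weights.
merge 3/157 + 42/157 → 45/157
merge 45/157 + 53/157 → 98/157
merge 59/157 + 98/157 → 1
L = 45/157 + 98/157 + 1 = 300/157 ≈ 1.911 bits/symbol.

1.911 bits/symbol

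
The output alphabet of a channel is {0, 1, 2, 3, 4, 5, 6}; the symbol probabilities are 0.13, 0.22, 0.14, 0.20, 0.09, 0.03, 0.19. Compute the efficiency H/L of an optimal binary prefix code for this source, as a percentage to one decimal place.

Entropy H = −Σ p log₂ p ≈ 2.6444 bits.
Huffman merges: 3/100+9/100→3/25; 3/25+13/100→1/4; 7/50+19/100→33/100; 1/5+11/50→21/50; 1/4+33/100→29/50; 21/50+29/50→1. L = 27/10 ≈ 2.7000.
Efficiency = H/L = 2.6444/2.7000 = 97.9%.

97.9%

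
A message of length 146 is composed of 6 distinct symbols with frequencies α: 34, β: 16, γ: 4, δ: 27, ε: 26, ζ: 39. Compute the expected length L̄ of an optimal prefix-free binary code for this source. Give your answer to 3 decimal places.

2.452 bits/symbol

Probabilities are the counts divided by 146.
Repeatedly combine the two least-probable nodes; the expected code length is the sum of the merged weights.
merge 2/73 + 8/73 → 10/73
merge 10/73 + 13/73 → 23/73
merge 27/146 + 17/73 → 61/146
merge 39/146 + 23/73 → 85/146
merge 61/146 + 85/146 → 1
L = 10/73 + 23/73 + 61/146 + 85/146 + 1 = 179/73 ≈ 2.452 bits/symbol.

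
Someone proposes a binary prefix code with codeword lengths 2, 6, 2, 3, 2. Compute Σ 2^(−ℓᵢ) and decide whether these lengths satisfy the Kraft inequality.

With common denominator 2^6 = 64: Σ 2^(−ℓᵢ) = 16/64 + 1/64 + 16/64 + 8/64 + 16/64 = 57/64 = 0.890625.
Kraft's inequality requires Σ ≤ 1; here Σ = 0.890625 ≤ 1, so such a prefix code exists.

0.890625; yes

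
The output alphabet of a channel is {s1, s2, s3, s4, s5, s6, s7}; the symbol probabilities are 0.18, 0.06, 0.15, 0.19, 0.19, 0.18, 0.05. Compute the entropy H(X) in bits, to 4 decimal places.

2.6712 bits

H = −Σ pᵢ log₂ pᵢ.
−0.18·log₂(0.18) = 0.4453
−0.06·log₂(0.06) = 0.2435
−0.15·log₂(0.15) = 0.4105
−0.19·log₂(0.19) = 0.4552
−0.19·log₂(0.19) = 0.4552
−0.18·log₂(0.18) = 0.4453
−0.05·log₂(0.05) = 0.2161
Sum ≈ 2.6712 → 2.6712 bits.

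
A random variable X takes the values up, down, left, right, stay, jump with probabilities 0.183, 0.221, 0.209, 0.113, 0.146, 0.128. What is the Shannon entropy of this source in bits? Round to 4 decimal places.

2.5421 bits

H = −Σ pᵢ log₂ pᵢ.
−0.183·log₂(0.183) = 0.4484
−0.221·log₂(0.221) = 0.4813
−0.209·log₂(0.209) = 0.4720
−0.113·log₂(0.113) = 0.3555
−0.146·log₂(0.146) = 0.4053
−0.128·log₂(0.128) = 0.3796
Sum ≈ 2.5421 → 2.5421 bits.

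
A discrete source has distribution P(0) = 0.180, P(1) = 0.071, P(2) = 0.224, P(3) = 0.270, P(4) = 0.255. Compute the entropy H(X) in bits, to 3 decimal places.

H = −Σ pᵢ log₂ pᵢ.
−0.180·log₂(0.180) = 0.4453
−0.071·log₂(0.071) = 0.2709
−0.224·log₂(0.224) = 0.4835
−0.270·log₂(0.270) = 0.5100
−0.255·log₂(0.255) = 0.5027
Sum ≈ 2.2125 → 2.212 bits.

2.212 bits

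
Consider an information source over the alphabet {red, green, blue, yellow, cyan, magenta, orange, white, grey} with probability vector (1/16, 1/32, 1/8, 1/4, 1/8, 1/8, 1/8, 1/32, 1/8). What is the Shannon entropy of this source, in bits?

Each probability is a power of 1/2, so log₂(1/p) is an integer.
H = Σ p·log₂(1/p) = 1/16·4 + 1/32·5 + 1/8·3 + 1/4·2 + 1/8·3 + 1/8·3 + 1/8·3 + 1/32·5 + 1/8·3 = 2.9375 bits.

2.9375 bits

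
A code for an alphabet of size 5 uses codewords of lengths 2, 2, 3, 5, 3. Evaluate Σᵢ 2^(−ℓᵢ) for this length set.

0.78125

With common denominator 2^5 = 32: Σ 2^(−ℓᵢ) = 8/32 + 8/32 + 4/32 + 1/32 + 4/32 = 25/32 = 0.78125.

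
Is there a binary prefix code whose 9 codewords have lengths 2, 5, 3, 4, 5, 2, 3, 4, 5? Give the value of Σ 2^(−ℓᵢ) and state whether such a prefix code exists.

With common denominator 2^5 = 32: Σ 2^(−ℓᵢ) = 8/32 + 1/32 + 4/32 + 2/32 + 1/32 + 8/32 + 4/32 + 2/32 + 1/32 = 31/32 = 0.96875.
Kraft's inequality requires Σ ≤ 1; here Σ = 0.96875 ≤ 1, so such a prefix code exists.

0.96875; yes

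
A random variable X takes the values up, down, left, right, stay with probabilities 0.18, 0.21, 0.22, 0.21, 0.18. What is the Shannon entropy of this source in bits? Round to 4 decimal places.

2.3168 bits

H = −Σ pᵢ log₂ pᵢ.
−0.18·log₂(0.18) = 0.4453
−0.21·log₂(0.21) = 0.4728
−0.22·log₂(0.22) = 0.4806
−0.21·log₂(0.21) = 0.4728
−0.18·log₂(0.18) = 0.4453
Sum ≈ 2.3168 → 2.3168 bits.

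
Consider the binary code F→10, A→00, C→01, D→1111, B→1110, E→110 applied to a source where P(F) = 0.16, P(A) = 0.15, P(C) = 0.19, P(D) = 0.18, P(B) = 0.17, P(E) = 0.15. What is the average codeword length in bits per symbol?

L̄ = Σ pᵢ·ℓᵢ = 0.16·2 + 0.15·2 + 0.19·2 + 0.18·4 + 0.17·4 + 0.15·3 = 2.85 bits/symbol.

2.85 bits/symbol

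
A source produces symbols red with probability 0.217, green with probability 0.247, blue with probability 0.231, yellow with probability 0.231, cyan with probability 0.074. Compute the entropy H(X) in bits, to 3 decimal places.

2.231 bits

H = −Σ pᵢ log₂ pᵢ.
−0.217·log₂(0.217) = 0.4783
−0.247·log₂(0.247) = 0.4983
−0.231·log₂(0.231) = 0.4883
−0.231·log₂(0.231) = 0.4883
−0.074·log₂(0.074) = 0.2780
Sum ≈ 2.2313 → 2.231 bits.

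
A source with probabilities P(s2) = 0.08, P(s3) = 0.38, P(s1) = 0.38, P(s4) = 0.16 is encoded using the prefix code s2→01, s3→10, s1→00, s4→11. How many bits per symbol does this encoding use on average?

L̄ = Σ pᵢ·ℓᵢ = 0.08·2 + 0.38·2 + 0.38·2 + 0.16·2 = 2 bits/symbol.

2 bits/symbol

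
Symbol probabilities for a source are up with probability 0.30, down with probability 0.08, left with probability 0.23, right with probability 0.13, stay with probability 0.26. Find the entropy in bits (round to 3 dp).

H = −Σ pᵢ log₂ pᵢ.
−0.30·log₂(0.30) = 0.5211
−0.08·log₂(0.08) = 0.2915
−0.23·log₂(0.23) = 0.4877
−0.13·log₂(0.13) = 0.3826
−0.26·log₂(0.26) = 0.5053
Sum ≈ 2.1882 → 2.188 bits.

2.188 bits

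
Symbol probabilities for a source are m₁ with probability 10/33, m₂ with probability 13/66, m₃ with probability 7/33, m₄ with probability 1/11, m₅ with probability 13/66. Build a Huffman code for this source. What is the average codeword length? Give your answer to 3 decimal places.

Repeatedly combine the two least-probable nodes; the expected code length is the sum of the merged weights.
merge 1/11 + 13/66 → 19/66
merge 13/66 + 7/33 → 9/22
merge 19/66 + 10/33 → 13/22
merge 9/22 + 13/22 → 1
L = 19/66 + 9/22 + 13/22 + 1 = 151/66 ≈ 2.288 bits/symbol.

2.288 bits/symbol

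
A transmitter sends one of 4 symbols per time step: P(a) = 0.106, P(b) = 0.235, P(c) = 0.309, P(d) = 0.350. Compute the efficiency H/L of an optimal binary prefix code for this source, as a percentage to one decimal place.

94.8%

Entropy H = −Σ p log₂ p ≈ 1.8878 bits.
Huffman merges: 53/500+47/200→341/1000; 309/1000+341/1000→13/20; 7/20+13/20→1. L = 1991/1000 ≈ 1.9910.
Efficiency = H/L = 1.8878/1.9910 = 94.8%.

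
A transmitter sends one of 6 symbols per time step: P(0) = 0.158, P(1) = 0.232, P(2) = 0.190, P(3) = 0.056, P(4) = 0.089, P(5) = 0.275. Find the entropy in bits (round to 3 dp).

2.421 bits

H = −Σ pᵢ log₂ pᵢ.
−0.158·log₂(0.158) = 0.4206
−0.232·log₂(0.232) = 0.4890
−0.190·log₂(0.190) = 0.4552
−0.056·log₂(0.056) = 0.2329
−0.089·log₂(0.089) = 0.3106
−0.275·log₂(0.275) = 0.5122
Sum ≈ 2.4205 → 2.421 bits.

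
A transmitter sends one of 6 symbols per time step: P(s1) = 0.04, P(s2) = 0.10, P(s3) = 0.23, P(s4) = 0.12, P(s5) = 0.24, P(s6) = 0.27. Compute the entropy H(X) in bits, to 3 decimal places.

2.377 bits

H = −Σ pᵢ log₂ pᵢ.
−0.04·log₂(0.04) = 0.1858
−0.10·log₂(0.10) = 0.3322
−0.23·log₂(0.23) = 0.4877
−0.12·log₂(0.12) = 0.3671
−0.24·log₂(0.24) = 0.4941
−0.27·log₂(0.27) = 0.5100
Sum ≈ 2.3768 → 2.377 bits.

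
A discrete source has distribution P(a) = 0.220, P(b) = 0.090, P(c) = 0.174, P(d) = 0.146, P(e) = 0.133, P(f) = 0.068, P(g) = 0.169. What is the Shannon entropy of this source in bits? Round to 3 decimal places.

H = −Σ pᵢ log₂ pᵢ.
−0.220·log₂(0.220) = 0.4806
−0.090·log₂(0.090) = 0.3127
−0.174·log₂(0.174) = 0.4390
−0.146·log₂(0.146) = 0.4053
−0.133·log₂(0.133) = 0.3871
−0.068·log₂(0.068) = 0.2637
−0.169·log₂(0.169) = 0.4335
Sum ≈ 2.7218 → 2.722 bits.

2.722 bits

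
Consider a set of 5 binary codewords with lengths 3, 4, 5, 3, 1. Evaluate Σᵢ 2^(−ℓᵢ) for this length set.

0.84375

With common denominator 2^5 = 32: Σ 2^(−ℓᵢ) = 4/32 + 2/32 + 1/32 + 4/32 + 16/32 = 27/32 = 0.84375.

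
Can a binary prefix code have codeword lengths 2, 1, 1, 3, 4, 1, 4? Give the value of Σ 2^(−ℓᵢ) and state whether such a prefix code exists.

With common denominator 2^4 = 16: Σ 2^(−ℓᵢ) = 4/16 + 8/16 + 8/16 + 2/16 + 1/16 + 8/16 + 1/16 = 32/16 = 2.
Kraft's inequality requires Σ ≤ 1; here Σ = 2 > 1, so no such prefix code exists.

2; no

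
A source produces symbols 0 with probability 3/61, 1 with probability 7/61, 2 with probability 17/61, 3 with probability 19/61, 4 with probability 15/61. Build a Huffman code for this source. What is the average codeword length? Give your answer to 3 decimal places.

Repeatedly combine the two least-probable nodes; the expected code length is the sum of the merged weights.
merge 3/61 + 7/61 → 10/61
merge 10/61 + 15/61 → 25/61
merge 17/61 + 19/61 → 36/61
merge 25/61 + 36/61 → 1
L = 10/61 + 25/61 + 36/61 + 1 = 132/61 ≈ 2.164 bits/symbol.

2.164 bits/symbol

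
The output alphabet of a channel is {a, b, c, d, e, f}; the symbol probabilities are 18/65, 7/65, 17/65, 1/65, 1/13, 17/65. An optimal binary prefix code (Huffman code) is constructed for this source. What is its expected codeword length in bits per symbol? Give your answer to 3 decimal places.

Repeatedly combine the two least-probable nodes; the expected code length is the sum of the merged weights.
merge 1/65 + 1/13 → 6/65
merge 6/65 + 7/65 → 1/5
merge 1/5 + 17/65 → 6/13
merge 17/65 + 18/65 → 7/13
merge 6/13 + 7/13 → 1
L = 6/65 + 1/5 + 6/13 + 7/13 + 1 = 149/65 ≈ 2.292 bits/symbol.

2.292 bits/symbol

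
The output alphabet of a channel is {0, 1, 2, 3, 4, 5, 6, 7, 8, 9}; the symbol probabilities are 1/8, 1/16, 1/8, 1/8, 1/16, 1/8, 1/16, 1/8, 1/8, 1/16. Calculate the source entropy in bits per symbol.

3.25 bits

Each probability is a power of 1/2, so log₂(1/p) is an integer.
H = Σ p·log₂(1/p) = 1/8·3 + 1/16·4 + 1/8·3 + 1/8·3 + 1/16·4 + 1/8·3 + 1/16·4 + 1/8·3 + 1/8·3 + 1/16·4 = 3.25 bits.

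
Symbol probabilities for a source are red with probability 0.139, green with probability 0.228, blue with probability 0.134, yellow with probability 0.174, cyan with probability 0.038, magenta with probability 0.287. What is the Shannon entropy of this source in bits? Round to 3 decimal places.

2.406 bits

H = −Σ pᵢ log₂ pᵢ.
−0.139·log₂(0.139) = 0.3957
−0.228·log₂(0.228) = 0.4863
−0.134·log₂(0.134) = 0.3886
−0.174·log₂(0.174) = 0.4390
−0.038·log₂(0.038) = 0.1793
−0.287·log₂(0.287) = 0.5169
Sum ≈ 2.4057 → 2.406 bits.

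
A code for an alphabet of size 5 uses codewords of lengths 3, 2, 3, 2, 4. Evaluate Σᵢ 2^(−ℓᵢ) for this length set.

0.8125

With common denominator 2^4 = 16: Σ 2^(−ℓᵢ) = 2/16 + 4/16 + 2/16 + 4/16 + 1/16 = 13/16 = 0.8125.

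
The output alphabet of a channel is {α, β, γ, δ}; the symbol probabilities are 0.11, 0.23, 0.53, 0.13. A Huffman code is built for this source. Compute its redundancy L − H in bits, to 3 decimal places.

0.004 bits

Entropy H = −Σ p log₂ p ≈ 1.7060 bits.
Huffman merges: 11/100+13/100→6/25; 23/100+6/25→47/100; 47/100+53/100→1. L = 171/100 ≈ 1.7100.
L − H = 1.7100 − 1.7060 = 0.004 bits.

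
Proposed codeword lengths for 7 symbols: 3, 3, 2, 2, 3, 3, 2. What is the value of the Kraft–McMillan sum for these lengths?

1.25

With common denominator 2^3 = 8: Σ 2^(−ℓᵢ) = 1/8 + 1/8 + 2/8 + 2/8 + 1/8 + 1/8 + 2/8 = 10/8 = 1.25.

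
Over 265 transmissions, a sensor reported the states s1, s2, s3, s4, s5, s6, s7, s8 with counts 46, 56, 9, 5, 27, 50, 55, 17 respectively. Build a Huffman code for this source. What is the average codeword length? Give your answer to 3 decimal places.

2.751 bits/symbol

Probabilities are the counts divided by 265.
Repeatedly combine the two least-probable nodes; the expected code length is the sum of the merged weights.
merge 1/53 + 9/265 → 14/265
merge 14/265 + 17/265 → 31/265
merge 27/265 + 31/265 → 58/265
merge 46/265 + 10/53 → 96/265
merge 11/53 + 56/265 → 111/265
merge 58/265 + 96/265 → 154/265
merge 111/265 + 154/265 → 1
L = 14/265 + 31/265 + 58/265 + 96/265 + 111/265 + 154/265 + 1 = 729/265 ≈ 2.751 bits/symbol.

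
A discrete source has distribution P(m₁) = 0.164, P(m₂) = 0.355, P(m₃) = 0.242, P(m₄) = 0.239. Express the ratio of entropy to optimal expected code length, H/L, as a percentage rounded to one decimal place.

Entropy H = −Σ p log₂ p ≈ 1.9470 bits.
Huffman merges: 41/250+239/1000→403/1000; 121/500+71/200→597/1000; 403/1000+597/1000→1. L = 2 ≈ 2.0000.
Efficiency = H/L = 1.9470/2.0000 = 97.4%.

97.4%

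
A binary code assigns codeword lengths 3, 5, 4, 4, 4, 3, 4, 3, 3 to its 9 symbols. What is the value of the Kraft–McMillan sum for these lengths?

0.78125

With common denominator 2^5 = 32: Σ 2^(−ℓᵢ) = 4/32 + 1/32 + 2/32 + 2/32 + 2/32 + 4/32 + 2/32 + 4/32 + 4/32 = 25/32 = 0.78125.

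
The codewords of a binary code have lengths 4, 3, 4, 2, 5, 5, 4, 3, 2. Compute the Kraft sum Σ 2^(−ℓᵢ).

1

With common denominator 2^5 = 32: Σ 2^(−ℓᵢ) = 2/32 + 4/32 + 2/32 + 8/32 + 1/32 + 1/32 + 2/32 + 4/32 + 8/32 = 32/32 = 1.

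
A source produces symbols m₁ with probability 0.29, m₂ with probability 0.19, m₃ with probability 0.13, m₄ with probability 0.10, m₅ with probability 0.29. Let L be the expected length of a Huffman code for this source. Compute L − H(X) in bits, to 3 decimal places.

Entropy H = −Σ p log₂ p ≈ 2.2059 bits.
Huffman merges: 1/10+13/100→23/100; 19/100+23/100→21/50; 29/100+29/100→29/50; 21/50+29/50→1. L = 223/100 ≈ 2.2300.
L − H = 2.2300 − 2.2059 = 0.024 bits.

0.024 bits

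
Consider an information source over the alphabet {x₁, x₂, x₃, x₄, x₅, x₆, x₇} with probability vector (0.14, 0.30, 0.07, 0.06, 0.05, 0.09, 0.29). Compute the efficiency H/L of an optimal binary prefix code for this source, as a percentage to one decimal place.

98.3%

Entropy H = −Σ p log₂ p ≈ 2.4769 bits.
Huffman merges: 1/20+3/50→11/100; 7/100+9/100→4/25; 11/100+7/50→1/4; 4/25+1/4→41/100; 29/100+3/10→59/100; 41/100+59/100→1. L = 63/25 ≈ 2.5200.
Efficiency = H/L = 2.4769/2.5200 = 98.3%.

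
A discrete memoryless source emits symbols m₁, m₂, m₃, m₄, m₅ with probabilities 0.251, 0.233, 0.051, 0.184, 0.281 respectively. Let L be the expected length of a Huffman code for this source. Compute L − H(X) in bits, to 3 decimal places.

0.062 bits

Entropy H = −Σ p log₂ p ≈ 2.1732 bits.
Huffman merges: 51/1000+23/125→47/200; 233/1000+47/200→117/250; 251/1000+281/1000→133/250; 117/250+133/250→1. L = 447/200 ≈ 2.2350.
L − H = 2.2350 − 2.1732 = 0.062 bits.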